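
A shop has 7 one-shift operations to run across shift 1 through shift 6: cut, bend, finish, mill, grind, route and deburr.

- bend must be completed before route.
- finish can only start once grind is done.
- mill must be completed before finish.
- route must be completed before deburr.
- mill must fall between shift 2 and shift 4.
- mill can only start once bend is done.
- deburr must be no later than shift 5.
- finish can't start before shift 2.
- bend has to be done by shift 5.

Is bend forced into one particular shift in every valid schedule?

No

bend can be shift 1 (e.g. cut -> shift 1, route -> shift 2, finish -> shift 3, mill -> shift 2, grind -> shift 1, deburr -> shift 3, bend -> shift 1) or shift 2 (e.g. bend in shift 2; route in shift 3; mill in shift 3; finish in shift 4; grind in shift 1; deburr in shift 4; cut in shift 1).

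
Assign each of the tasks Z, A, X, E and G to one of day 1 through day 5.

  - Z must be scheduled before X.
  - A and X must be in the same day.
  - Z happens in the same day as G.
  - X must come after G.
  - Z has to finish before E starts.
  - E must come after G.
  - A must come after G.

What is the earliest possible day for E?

day 2

Precedence pushes E to at least day 2.
E at day 2 is achievable: Z in day 1; E in day 2; X in day 2; G in day 1; A in day 2.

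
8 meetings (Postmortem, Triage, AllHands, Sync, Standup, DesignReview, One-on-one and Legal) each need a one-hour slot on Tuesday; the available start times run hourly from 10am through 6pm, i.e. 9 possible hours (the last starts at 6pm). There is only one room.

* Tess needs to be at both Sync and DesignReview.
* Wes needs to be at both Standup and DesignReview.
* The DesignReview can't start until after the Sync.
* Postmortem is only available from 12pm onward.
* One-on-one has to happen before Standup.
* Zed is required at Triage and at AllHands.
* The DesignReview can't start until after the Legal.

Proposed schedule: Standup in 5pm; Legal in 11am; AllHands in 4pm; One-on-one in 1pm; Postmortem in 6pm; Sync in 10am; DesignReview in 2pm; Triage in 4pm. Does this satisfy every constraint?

Invalid. Zed is required at Triage and at AllHands.

Tess needs to be at both Sync and DesignReview — holds.
The DesignReview can't start until after the Legal — holds.
One-on-one has to happen before Standup — holds.
Zed is required at Triage and at AllHands — violated.
The DesignReview can't start until after the Sync — holds.
There is only one room — violated.
Postmortem is only available from 12pm onward — holds.
Wes needs to be at both Standup and DesignReview — holds.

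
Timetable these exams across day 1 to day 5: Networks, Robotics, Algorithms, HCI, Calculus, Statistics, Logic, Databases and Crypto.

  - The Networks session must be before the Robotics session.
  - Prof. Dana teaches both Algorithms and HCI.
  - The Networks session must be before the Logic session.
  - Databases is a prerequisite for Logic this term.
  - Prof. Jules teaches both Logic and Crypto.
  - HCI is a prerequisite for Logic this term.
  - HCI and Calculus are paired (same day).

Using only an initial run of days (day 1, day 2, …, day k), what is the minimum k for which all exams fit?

The precedence chain requires at least 2 distinct days.
2 works (last occupied day: day 2): for example Robotics=day 2, Networks=day 1, Algorithms=day 2, Statistics=day 1, Calculus=day 1, Logic=day 2, HCI=day 1, Crypto=day 1, Databases=day 1.

2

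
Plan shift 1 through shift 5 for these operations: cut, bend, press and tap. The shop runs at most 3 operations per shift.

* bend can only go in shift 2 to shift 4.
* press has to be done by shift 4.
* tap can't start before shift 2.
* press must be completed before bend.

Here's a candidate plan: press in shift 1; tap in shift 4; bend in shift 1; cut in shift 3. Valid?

No — it violates: bend can only go in shift 2 to shift 4

bend can only go in shift 2 to shift 4 — violated.
press must be completed before bend — violated.
press has to be done by shift 4 — holds.
The shop runs at most 3 operations per shift — holds.
tap can't start before shift 2 — holds.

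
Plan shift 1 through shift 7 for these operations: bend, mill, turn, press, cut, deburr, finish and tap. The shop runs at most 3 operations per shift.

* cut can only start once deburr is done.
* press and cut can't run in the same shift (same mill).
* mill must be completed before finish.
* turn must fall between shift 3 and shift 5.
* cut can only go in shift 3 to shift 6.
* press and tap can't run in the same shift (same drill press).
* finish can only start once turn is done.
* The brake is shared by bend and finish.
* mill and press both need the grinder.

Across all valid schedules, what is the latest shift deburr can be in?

Downstream work caps deburr at shift 5.
deburr at shift 5 is achievable: deburr -> shift 5; finish -> shift 4; bend -> shift 1; cut -> shift 6; turn -> shift 3; tap -> shift 1; press -> shift 2; mill -> shift 1.

shift 5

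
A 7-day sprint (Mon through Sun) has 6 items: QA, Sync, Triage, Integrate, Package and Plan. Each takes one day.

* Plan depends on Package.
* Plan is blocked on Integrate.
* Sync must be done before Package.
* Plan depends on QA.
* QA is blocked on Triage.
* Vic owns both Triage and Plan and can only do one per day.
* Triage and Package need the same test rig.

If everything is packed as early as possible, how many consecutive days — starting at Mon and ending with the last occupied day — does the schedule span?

The precedence chain requires at least 3 distinct days.
3 works (last occupied day: Wed): for example Triage in Mon; Plan in Wed; Package in Tue; QA in Tue; Sync in Mon; Integrate in Mon.

3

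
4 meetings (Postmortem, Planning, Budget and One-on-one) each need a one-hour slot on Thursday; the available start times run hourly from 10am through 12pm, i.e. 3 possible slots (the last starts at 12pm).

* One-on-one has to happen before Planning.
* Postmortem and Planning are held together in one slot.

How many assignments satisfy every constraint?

Splitting on Postmortem: it can be 11am (3), 12pm (6). Listing each branch's schedules as (Planning, Budget, One-on-one):
Postmortem=11am: (11am,10am,10am) (11am,11am,10am) (11am,12pm,10am) — 3.
Postmortem=12pm: (12pm,10am,10am) (12pm,10am,11am) (12pm,11am,10am) (12pm,11am,11am) (12pm,12pm,10am) (12pm,12pm,11am) — 6.
Summing: 3 + 6 = 9.

9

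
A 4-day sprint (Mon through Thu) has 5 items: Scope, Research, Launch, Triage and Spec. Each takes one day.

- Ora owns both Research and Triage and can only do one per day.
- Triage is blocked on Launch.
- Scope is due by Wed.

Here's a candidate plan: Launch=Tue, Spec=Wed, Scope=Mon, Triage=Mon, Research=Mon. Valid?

Triage is blocked on Launch — violated.
Ora owns both Research and Triage and can only do one per day — violated.
Scope is due by Wed — holds.

No — it violates: Triage is blocked on Launch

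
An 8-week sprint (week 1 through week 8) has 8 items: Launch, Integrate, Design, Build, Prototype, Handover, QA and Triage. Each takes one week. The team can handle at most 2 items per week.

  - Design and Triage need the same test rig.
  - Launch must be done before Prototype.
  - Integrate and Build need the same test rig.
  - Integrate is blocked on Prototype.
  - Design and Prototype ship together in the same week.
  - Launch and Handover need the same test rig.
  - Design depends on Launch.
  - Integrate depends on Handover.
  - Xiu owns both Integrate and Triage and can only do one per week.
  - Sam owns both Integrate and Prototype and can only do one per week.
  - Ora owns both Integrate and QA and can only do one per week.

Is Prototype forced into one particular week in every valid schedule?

Prototype can be week 2 (e.g. QA in week 3; Handover in week 3; Integrate in week 4; Build in week 1; Launch in week 1; Triage in week 5; Prototype in week 2; Design in week 2) or week 3 (e.g. QA -> week 2; Triage -> week 5; Launch -> week 1; Integrate -> week 4; Prototype -> week 3; Design -> week 3; Build -> week 1; Handover -> week 2).

No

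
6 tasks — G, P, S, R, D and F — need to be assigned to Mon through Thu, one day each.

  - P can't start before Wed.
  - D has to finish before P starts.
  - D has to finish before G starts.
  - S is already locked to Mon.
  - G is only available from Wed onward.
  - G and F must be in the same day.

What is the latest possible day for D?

Downstream work caps D at Wed.
D at Wed is achievable: F -> Thu; R -> Mon; P -> Thu; D -> Wed; S -> Mon; G -> Thu.

Wed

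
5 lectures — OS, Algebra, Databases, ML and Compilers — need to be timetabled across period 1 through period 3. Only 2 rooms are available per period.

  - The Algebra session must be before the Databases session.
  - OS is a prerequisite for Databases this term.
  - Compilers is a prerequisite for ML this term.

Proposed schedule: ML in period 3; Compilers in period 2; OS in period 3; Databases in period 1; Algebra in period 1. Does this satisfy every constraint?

Only 2 rooms are available per period — holds.
The Algebra session must be before the Databases session — violated.
OS is a prerequisite for Databases this term — violated.
Compilers is a prerequisite for ML this term — holds.

No — it violates: OS is a prerequisite for Databases this term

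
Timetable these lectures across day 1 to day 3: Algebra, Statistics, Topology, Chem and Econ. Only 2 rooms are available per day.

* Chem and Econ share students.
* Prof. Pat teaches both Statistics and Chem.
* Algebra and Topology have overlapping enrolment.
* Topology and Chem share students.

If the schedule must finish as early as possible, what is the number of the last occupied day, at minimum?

3

With at most 2 per day and 5 lectures, at least 3 days are needed.
3 works (last occupied day: day 3): for example Statistics=day 1; Chem=day 3; Algebra=day 1; Econ=day 2; Topology=day 2.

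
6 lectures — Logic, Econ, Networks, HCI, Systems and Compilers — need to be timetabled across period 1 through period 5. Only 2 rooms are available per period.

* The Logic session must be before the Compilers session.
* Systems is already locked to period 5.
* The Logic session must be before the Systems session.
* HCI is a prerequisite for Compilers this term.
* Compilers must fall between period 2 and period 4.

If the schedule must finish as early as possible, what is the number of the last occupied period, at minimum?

The precedence chain requires at least 2 distinct periods.
With at most 2 per period and 6 lectures, at least 3 periods are needed.
Systems can't be placed before period 5, so the schedule must run through at least period 5.
5 works (last occupied period: period 5): for example Networks in period 3, Econ in period 2, HCI in period 1, Systems in period 5, Logic in period 1, Compilers in period 2.

5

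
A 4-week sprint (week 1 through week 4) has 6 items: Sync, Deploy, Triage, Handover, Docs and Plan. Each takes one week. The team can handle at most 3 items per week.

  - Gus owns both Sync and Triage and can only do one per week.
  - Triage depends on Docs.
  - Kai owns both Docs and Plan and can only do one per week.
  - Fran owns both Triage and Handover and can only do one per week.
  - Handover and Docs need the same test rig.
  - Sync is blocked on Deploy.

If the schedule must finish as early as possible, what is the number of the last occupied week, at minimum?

week 3

The precedence chain requires at least 2 distinct weeks.
With at most 3 per week and 6 tasks, at least 2 weeks are needed.
Could 2 weeks be enough, i.e. nothing placed later than week 2? No: Triage must come after Docs (at week 1 or later) → {week 2}; Sync must come after Deploy (at week 1 or later) → {week 2}; Triage can't share with Sync (week 2) → nothing is left.
So 2 weeks is not enough.
3 works (last occupied week: week 3): for example Deploy -> week 1, Plan -> week 2, Handover -> week 2, Docs -> week 1, Sync -> week 2, Triage -> week 3.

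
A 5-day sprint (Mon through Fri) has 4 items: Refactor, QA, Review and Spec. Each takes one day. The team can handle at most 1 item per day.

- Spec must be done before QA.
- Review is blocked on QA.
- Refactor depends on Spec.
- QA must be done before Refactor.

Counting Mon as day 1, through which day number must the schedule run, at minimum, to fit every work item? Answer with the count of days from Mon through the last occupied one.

The precedence chain requires at least 3 distinct days.
With at most 1 per day and 4 work items, at least 4 days are needed.
4 works (last occupied day: Thu): for example Review=Thu; Refactor=Wed; QA=Tue; Spec=Mon.

4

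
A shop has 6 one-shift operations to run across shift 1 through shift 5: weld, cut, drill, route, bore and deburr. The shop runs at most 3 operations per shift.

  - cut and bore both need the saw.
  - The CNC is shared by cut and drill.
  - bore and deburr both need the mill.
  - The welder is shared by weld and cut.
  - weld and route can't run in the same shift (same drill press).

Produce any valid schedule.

bore -> shift 1, cut -> shift 2, drill -> shift 1, route -> shift 2, weld -> shift 1, deburr -> shift 2

Checking: cut(shift 2) != bore(shift 1); weld(shift 1) != route(shift 2); weld(shift 1) != cut(shift 2); cut(shift 2) != drill(shift 1); bore(shift 1) != deburr(shift 2); max 3 per shift (cap 3).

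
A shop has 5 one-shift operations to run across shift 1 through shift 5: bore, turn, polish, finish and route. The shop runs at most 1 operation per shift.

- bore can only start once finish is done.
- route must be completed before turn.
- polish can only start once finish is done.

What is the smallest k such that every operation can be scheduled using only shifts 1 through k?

5

The precedence chain requires at least 2 distinct shifts.
With at most 1 per shift and 5 operations, at least 5 shifts are needed.
5 works (last occupied shift: shift 5): for example polish in shift 5; bore in shift 2; turn in shift 4; finish in shift 1; route in shift 3.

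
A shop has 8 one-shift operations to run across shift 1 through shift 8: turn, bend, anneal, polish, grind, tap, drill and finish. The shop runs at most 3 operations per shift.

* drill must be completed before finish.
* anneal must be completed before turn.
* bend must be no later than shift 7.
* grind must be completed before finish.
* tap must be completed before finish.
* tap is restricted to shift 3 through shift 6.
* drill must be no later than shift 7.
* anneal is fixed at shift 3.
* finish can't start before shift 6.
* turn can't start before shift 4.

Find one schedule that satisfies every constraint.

polish=shift 2; bend=shift 1; drill=shift 1; anneal=shift 3; turn=shift 4; tap=shift 3; grind=shift 1; finish=shift 6

Checking: grind(shift 1) before finish(shift 6); anneal(shift 3) before turn(shift 4); tap(shift 3) before finish(shift 6); drill(shift 1) before finish(shift 6); turn=shift 4 in [shift 4,shift 8]; finish=shift 6 in [shift 6,shift 8]; tap=shift 3 in [shift 3,shift 6]; bend=shift 1 in [shift 1,shift 7]; drill=shift 1 in [shift 1,shift 7]; anneal=shift 3 in [shift 3,shift 3]; max 3 per shift (cap 3).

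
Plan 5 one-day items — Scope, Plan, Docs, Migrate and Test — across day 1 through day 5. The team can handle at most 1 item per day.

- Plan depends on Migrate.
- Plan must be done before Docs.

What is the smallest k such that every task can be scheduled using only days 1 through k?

5

The precedence chain requires at least 3 distinct days.
With at most 1 per day and 5 tasks, at least 5 days are needed.
5 works (last occupied day: day 5): for example Docs=day 3, Test=day 5, Plan=day 2, Migrate=day 1, Scope=day 4.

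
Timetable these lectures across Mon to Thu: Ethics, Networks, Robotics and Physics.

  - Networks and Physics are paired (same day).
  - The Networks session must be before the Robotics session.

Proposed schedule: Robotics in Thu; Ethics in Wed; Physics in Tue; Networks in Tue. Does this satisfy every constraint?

Yes, all constraints hold

Networks and Physics are paired (same day) — holds.
The Networks session must be before the Robotics session — holds.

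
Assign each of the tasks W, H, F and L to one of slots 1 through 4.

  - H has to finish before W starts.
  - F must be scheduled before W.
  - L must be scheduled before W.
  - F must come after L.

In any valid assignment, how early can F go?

2

Precedence pushes F to at least 2; downstream work caps F at 3.
F at 2 is achievable: H in 1; F in 2; W in 3; L in 1.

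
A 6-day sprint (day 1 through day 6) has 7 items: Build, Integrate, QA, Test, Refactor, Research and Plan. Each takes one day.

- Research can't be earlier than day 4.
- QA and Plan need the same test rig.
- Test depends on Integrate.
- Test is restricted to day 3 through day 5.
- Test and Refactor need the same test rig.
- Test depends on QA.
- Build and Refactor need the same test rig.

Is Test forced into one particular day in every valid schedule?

No

Test can be day 3 (e.g. QA in day 1; Integrate in day 1; Refactor in day 2; Research in day 4; Plan in day 2; Test in day 3; Build in day 1) or day 4 (e.g. Plan -> day 2, Build -> day 1, Research -> day 4, Refactor -> day 2, Test -> day 4, QA -> day 1, Integrate -> day 1).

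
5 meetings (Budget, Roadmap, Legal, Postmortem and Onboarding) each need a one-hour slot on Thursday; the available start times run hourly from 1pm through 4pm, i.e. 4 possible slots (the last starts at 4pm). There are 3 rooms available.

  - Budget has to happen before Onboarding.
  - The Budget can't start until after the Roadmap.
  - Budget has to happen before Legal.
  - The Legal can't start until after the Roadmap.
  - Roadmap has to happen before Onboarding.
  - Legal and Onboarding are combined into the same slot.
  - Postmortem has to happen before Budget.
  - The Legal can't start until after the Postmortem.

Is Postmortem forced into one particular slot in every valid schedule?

Postmortem can be 1pm (e.g. Postmortem=1pm; Roadmap=1pm; Onboarding=3pm; Legal=3pm; Budget=2pm) or 2pm (e.g. Budget in 3pm, Postmortem in 2pm, Legal in 4pm, Roadmap in 1pm, Onboarding in 4pm).

No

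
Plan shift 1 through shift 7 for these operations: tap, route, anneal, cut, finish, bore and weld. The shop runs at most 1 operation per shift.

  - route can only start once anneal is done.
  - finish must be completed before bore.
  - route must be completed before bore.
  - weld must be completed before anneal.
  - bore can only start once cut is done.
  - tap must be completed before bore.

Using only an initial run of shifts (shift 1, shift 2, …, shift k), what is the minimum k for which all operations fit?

The precedence chain requires at least 4 distinct shifts.
With at most 1 per shift and 7 operations, at least 7 shifts are needed.
7 works (last occupied shift: shift 7): for example cut=shift 5; finish=shift 6; anneal=shift 2; route=shift 3; tap=shift 4; bore=shift 7; weld=shift 1.

7 shifts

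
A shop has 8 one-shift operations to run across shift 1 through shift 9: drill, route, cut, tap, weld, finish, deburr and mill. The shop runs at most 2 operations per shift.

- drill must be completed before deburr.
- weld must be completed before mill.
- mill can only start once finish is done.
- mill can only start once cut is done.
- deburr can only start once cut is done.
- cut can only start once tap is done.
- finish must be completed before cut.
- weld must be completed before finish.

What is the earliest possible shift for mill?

Precedence pushes mill to at least shift 4.
mill at shift 4 is achievable: weld in shift 1, route in shift 3, drill in shift 1, mill in shift 4, tap in shift 2, deburr in shift 4, cut in shift 3, finish in shift 2.

shift 4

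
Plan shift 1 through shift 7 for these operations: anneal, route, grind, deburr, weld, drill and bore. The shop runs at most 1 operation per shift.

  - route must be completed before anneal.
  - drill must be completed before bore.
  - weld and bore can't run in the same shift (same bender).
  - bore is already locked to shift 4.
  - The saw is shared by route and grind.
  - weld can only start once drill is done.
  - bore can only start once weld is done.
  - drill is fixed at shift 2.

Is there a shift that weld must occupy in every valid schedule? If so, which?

shift 3

drill is fixed at shift 2 and must come before weld, so weld is at least shift 3.
bore is fixed at shift 4 and must come after weld, so weld is at most shift 3.
So weld must be shift 3.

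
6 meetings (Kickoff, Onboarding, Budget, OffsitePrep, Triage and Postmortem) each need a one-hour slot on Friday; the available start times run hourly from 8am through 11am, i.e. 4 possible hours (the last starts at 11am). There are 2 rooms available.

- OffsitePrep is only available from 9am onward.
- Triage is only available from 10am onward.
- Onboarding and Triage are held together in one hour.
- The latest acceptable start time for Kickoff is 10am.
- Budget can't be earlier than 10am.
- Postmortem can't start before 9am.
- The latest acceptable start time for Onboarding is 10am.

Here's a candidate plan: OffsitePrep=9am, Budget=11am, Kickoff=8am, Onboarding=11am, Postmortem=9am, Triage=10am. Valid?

There are 2 rooms available — holds.
Onboarding and Triage are held together in one hour — violated.
Postmortem can't start before 9am — holds.
The latest acceptable start time for Onboarding is 10am — violated.
OffsitePrep is only available from 9am onward — holds.
The latest acceptable start time for Kickoff is 10am — holds.
Budget can't be earlier than 10am — holds.
Triage is only available from 10am onward — holds.

No. The latest acceptable start time for Onboarding is 10am is not satisfied.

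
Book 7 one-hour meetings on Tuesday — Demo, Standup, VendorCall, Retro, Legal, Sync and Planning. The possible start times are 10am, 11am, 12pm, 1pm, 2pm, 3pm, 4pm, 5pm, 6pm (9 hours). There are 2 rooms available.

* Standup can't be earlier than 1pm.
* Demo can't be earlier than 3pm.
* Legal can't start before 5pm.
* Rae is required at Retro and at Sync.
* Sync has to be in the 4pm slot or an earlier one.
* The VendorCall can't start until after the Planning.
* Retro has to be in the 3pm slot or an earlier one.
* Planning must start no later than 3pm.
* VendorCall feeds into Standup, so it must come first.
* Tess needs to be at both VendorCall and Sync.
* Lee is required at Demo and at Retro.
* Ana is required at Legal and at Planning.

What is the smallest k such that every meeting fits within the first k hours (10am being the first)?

The precedence chain requires at least 3 distinct hours.
With at most 2 per hour and 7 meetings, at least 4 hours are needed.
Legal can't be placed before 5pm — that is hour 8 counting from 10am — so the schedule must run through at least 8 hours.
8 works (last occupied hour: 5pm): for example Demo in 3pm; Legal in 5pm; Retro in 10am; Sync in 11am; Planning in 10am; VendorCall in 12pm; Standup in 1pm.

8 hours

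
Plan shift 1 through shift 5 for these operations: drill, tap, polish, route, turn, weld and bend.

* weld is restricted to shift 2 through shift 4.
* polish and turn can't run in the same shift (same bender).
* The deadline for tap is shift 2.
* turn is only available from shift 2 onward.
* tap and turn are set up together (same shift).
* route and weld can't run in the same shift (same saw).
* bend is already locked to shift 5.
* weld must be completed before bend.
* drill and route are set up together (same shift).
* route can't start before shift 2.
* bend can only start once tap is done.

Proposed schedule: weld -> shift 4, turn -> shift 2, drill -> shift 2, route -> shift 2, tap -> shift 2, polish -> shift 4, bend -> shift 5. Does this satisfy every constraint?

Yes, all constraints hold

tap and turn are set up together (same shift) — holds.
bend is already locked to shift 5 — holds.
turn is only available from shift 2 onward — holds.
route and weld can't run in the same shift (same saw) — holds.
polish and turn can't run in the same shift (same bender) — holds.
route can't start before shift 2 — holds.
weld must be completed before bend — holds.
The deadline for tap is shift 2 — holds.
weld is restricted to shift 2 through shift 4 — holds.
bend can only start once tap is done — holds.
drill and route are set up together (same shift) — holds.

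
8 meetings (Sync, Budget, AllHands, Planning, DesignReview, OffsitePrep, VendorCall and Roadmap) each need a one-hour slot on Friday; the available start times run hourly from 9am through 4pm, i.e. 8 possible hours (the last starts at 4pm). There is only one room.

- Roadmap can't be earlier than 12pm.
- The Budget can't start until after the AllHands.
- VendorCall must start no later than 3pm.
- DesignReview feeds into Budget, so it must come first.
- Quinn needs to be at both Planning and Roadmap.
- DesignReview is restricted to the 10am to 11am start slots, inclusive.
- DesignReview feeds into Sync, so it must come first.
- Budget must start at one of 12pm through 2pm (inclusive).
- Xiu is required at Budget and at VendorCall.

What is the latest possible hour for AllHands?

Downstream work caps AllHands at 1pm.
AllHands at 1pm is achievable: Sync -> 11am, Roadmap -> 12pm, DesignReview -> 10am, AllHands -> 1pm, Budget -> 2pm, Planning -> 3pm, OffsitePrep -> 4pm, VendorCall -> 9am.

1pm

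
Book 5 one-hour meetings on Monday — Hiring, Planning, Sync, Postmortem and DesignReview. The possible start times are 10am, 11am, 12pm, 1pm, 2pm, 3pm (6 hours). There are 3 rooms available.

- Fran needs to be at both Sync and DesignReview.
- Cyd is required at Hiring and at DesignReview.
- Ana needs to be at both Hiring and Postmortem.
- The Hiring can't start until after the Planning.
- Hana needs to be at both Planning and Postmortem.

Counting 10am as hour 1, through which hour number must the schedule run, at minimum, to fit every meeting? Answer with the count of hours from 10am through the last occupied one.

3

The precedence chain requires at least 2 distinct hours.
With at most 3 per hour and 5 meetings, at least 2 hours are needed.
Could 2 hours be enough, i.e. nothing placed later than 11am? No: Hiring must come after Planning (at 10am or later) → {11am}; Planning must come before Hiring (at 11am or earlier) → {10am}; Postmortem can't share with Planning (10am) → {11am}; Postmortem can't share with Hiring (11am) → nothing is left.
So 2 hours is not enough.
3 works (last occupied hour: 12pm): for example Sync -> 10am, Hiring -> 11am, Postmortem -> 12pm, DesignReview -> 12pm, Planning -> 10am.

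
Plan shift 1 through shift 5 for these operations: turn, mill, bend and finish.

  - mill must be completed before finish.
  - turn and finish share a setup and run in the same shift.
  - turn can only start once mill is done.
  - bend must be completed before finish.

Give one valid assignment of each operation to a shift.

bend=shift 1; finish=shift 2; turn=shift 2; mill=shift 1

Checking: bend(shift 1) before finish(shift 2); mill(shift 1) before turn(shift 2); mill(shift 1) before finish(shift 2); turn = finish = shift 2.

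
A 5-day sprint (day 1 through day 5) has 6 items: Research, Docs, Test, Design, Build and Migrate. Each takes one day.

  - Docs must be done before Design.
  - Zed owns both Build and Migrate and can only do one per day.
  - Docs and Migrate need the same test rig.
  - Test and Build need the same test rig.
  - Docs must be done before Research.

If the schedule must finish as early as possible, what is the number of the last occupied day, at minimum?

The precedence chain requires at least 2 distinct days.
2 works (last occupied day: day 2): for example Build in day 1; Docs in day 1; Research in day 2; Test in day 2; Migrate in day 2; Design in day 2.

2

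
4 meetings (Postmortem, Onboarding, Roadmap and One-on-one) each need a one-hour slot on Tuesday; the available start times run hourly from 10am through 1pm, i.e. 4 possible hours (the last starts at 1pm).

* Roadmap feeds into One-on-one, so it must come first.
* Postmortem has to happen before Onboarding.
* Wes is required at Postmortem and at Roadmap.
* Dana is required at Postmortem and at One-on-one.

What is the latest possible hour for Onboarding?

1pm

Precedence pushes Onboarding to at least 11am.
Onboarding at 1pm is achievable: Roadmap in 11am; Postmortem in 10am; One-on-one in 12pm; Onboarding in 1pm.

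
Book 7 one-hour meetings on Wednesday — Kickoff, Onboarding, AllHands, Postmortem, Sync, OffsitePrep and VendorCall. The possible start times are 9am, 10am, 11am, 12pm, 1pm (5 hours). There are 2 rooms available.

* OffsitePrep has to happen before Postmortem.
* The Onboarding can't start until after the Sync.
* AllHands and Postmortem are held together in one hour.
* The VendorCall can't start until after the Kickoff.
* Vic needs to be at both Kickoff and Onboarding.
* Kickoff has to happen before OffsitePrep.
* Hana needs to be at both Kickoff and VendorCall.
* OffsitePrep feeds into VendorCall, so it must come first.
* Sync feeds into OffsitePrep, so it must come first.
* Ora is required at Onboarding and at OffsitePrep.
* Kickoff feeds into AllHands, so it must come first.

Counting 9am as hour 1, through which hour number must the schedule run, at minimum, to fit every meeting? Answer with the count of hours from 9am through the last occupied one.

The precedence chain requires at least 3 distinct hours.
With at most 2 per hour and 7 meetings, at least 4 hours are needed.
4 works (last occupied hour: 12pm): for example Postmortem in 12pm, OffsitePrep in 10am, Sync in 9am, Onboarding in 11am, Kickoff in 9am, AllHands in 12pm, VendorCall in 11am.

4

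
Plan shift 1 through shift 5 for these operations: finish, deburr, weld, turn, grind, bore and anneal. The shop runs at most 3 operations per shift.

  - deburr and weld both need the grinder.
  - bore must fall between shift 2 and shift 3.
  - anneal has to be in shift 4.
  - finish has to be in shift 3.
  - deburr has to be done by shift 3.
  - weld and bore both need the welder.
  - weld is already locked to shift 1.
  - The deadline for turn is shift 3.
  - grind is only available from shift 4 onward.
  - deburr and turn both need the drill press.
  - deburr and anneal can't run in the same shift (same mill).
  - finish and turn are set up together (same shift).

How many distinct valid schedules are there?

Enumerating: deburr in shift 2; anneal in shift 4; grind in shift 4; bore in shift 2; weld in shift 1; finish in shift 3; turn in shift 3 | bore=shift 3; grind=shift 4; finish=shift 3; weld=shift 1; anneal=shift 4; deburr=shift 2; turn=shift 3 | grind in shift 5; weld in shift 1; finish in shift 3; bore in shift 2; turn in shift 3; deburr in shift 2; anneal in shift 4 | anneal -> shift 4, weld -> shift 1, bore -> shift 3, grind -> shift 5, deburr -> shift 2, turn -> shift 3, finish -> shift 3.

4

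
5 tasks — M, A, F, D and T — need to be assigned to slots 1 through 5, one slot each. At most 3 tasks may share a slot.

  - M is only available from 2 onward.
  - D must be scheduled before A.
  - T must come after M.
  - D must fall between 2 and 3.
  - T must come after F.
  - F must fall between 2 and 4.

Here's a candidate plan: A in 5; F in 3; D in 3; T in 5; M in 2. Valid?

Valid

T must come after M — holds.
D must be scheduled before A — holds.
At most 3 tasks may share a slot — holds.
D must fall between 2 and 3 — holds.
F must fall between 2 and 4 — holds.
T must come after F — holds.
M is only available from 2 onward — holds.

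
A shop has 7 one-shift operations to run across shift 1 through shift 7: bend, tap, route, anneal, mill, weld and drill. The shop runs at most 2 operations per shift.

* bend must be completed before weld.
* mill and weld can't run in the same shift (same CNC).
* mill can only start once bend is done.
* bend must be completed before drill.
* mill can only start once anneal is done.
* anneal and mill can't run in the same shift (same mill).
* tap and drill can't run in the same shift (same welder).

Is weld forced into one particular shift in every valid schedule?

No

weld can be shift 2 (e.g. tap in shift 3, anneal in shift 1, mill in shift 3, weld in shift 2, bend in shift 1, drill in shift 2, route in shift 4) or shift 3 (e.g. tap -> shift 3, bend -> shift 1, route -> shift 4, anneal -> shift 1, drill -> shift 2, weld -> shift 3, mill -> shift 2).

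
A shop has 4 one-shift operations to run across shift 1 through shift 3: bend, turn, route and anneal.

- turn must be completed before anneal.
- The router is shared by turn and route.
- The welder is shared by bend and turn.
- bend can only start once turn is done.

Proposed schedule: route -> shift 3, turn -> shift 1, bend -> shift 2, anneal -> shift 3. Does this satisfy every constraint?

The router is shared by turn and route — holds.
The welder is shared by bend and turn — holds.
bend can only start once turn is done — holds.
turn must be completed before anneal — holds.

Yes, all constraints hold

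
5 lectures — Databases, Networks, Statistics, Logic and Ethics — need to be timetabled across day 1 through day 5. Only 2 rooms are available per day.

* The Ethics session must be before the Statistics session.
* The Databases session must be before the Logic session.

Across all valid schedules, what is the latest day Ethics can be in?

Downstream work caps Ethics at day 4.
Ethics at day 4 is achievable: Networks=day 1; Databases=day 1; Logic=day 2; Statistics=day 5; Ethics=day 4.

day 4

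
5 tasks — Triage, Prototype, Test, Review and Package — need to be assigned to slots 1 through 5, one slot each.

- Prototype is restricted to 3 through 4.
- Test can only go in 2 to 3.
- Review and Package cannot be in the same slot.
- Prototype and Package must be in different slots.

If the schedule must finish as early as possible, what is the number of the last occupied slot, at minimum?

Prototype can't be placed before 3, so the schedule must run through at least slot 3.
3 works (last occupied slot: 3): for example Test -> 2; Package -> 2; Review -> 1; Triage -> 1; Prototype -> 3.

3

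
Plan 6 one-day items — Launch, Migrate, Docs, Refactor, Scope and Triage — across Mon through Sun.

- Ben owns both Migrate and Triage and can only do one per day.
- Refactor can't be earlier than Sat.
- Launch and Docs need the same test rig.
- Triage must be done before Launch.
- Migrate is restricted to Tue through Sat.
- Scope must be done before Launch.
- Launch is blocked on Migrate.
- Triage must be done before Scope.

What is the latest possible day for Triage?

Fri

Downstream work caps Triage at Fri.
Triage at Fri is achievable: Triage in Fri, Scope in Sat, Migrate in Tue, Docs in Mon, Launch in Sun, Refactor in Sat.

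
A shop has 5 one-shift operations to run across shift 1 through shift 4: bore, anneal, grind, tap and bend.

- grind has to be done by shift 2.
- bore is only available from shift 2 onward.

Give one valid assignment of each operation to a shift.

anneal -> shift 1, grind -> shift 1, bend -> shift 1, bore -> shift 2, tap -> shift 1

Checking: bore=shift 2 in [shift 2,shift 4]; grind=shift 1 in [shift 1,shift 2].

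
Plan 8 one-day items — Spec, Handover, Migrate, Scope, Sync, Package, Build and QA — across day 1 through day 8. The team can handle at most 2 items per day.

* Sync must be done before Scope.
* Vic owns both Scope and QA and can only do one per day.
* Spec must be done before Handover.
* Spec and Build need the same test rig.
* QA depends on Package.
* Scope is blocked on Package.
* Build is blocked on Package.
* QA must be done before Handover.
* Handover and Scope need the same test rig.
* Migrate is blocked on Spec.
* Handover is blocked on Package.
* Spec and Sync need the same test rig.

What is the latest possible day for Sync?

Downstream work caps Sync at day 7.
Sync at day 7 is achievable: Handover -> day 3, QA -> day 2, Package -> day 1, Sync -> day 7, Build -> day 3, Scope -> day 8, Migrate -> day 2, Spec -> day 1.

day 7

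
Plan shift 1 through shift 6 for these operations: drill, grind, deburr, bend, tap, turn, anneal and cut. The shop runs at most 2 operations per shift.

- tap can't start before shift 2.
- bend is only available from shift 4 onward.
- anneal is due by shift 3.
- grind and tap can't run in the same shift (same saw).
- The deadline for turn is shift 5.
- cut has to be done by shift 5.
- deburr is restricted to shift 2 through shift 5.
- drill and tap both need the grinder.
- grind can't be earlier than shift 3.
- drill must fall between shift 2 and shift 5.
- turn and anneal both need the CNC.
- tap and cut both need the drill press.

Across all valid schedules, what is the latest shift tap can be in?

Tap is available from shift 2.
tap at shift 6 is achievable: turn -> shift 3; tap -> shift 6; drill -> shift 2; deburr -> shift 2; grind -> shift 3; bend -> shift 4; anneal -> shift 1; cut -> shift 1.

shift 6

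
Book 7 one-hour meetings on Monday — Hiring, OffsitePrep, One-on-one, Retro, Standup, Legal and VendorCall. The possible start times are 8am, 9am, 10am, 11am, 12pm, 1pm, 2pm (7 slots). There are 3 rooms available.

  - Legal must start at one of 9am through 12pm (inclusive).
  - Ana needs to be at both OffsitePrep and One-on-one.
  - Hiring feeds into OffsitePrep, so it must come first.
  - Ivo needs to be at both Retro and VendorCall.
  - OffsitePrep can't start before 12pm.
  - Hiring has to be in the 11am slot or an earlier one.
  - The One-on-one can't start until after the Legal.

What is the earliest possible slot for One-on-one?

10am

Precedence pushes One-on-one to at least 10am.
One-on-one at 10am is achievable: Hiring -> 8am, VendorCall -> 9am, OffsitePrep -> 12pm, Retro -> 8am, Standup -> 8am, Legal -> 9am, One-on-one -> 10am.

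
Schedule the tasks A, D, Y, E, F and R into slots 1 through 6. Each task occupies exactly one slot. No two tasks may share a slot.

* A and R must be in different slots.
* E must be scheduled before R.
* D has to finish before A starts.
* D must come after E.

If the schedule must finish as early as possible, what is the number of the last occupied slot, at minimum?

6

The precedence chain requires at least 3 distinct slots.
With at most 1 per slot and 6 tasks, at least 6 slots are needed.
6 works (last occupied slot: 6): for example E -> 1; R -> 4; Y -> 5; A -> 3; D -> 2; F -> 6.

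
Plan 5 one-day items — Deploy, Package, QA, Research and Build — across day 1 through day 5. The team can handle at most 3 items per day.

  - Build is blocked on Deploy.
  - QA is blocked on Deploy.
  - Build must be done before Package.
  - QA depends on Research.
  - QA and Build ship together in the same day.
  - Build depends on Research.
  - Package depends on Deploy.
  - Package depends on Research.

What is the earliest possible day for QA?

day 2

Precedence pushes QA to at least day 2; QA must be in the same day as Build, which can't be after day 4, so QA is at most day 4.
QA at day 2 is achievable: Package in day 3; Deploy in day 1; Build in day 2; Research in day 1; QA in day 2.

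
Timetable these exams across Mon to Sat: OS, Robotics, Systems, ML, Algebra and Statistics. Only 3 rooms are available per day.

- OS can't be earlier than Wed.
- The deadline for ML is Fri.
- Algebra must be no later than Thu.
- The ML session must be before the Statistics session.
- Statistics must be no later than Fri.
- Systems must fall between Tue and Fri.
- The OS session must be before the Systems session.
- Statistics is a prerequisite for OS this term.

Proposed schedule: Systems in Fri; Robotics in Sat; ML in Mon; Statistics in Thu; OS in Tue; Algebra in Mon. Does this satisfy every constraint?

Statistics must be no later than Fri — holds.
Statistics is a prerequisite for OS this term — violated.
The deadline for ML is Fri — holds.
OS can't be earlier than Wed — violated.
Systems must fall between Tue and Fri — holds.
The OS session must be before the Systems session — holds.
Only 3 rooms are available per day — holds.
Algebra must be no later than Thu — holds.
The ML session must be before the Statistics session — holds.

Invalid. Statistics is a prerequisite for OS this term.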